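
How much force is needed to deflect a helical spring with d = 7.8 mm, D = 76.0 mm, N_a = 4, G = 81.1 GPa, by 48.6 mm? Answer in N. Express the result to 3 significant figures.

k = Gd⁴/(8D³N_a) = (81.1×10³)(7.8⁴)/(8·76.0³·4) = 21.37 N/mm
F = k·δ = 21.37 × 48.6 = 1038.6 N

1040 N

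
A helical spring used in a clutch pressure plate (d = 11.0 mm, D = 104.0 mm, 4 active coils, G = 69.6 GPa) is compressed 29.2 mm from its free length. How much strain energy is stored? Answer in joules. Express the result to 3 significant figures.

12.1 J

k = Gd⁴/(8D³N_a) = (69.6×10³)(11.0⁴)/(8·104.0³·4) = 28.309 N/mm
U = ½kδ² = 0.5 × 28.309 × 29.2² = 12069 N·mm = 12.069 J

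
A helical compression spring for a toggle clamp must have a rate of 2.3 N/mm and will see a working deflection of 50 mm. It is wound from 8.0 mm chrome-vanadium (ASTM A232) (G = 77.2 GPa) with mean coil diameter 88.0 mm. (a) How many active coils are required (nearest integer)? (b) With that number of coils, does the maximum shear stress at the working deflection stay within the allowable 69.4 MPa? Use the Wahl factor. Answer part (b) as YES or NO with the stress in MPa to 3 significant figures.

N_a = Gd⁴/(8D³k) = (77.2×10³)(8.0⁴)/(8·88.0³·2.3) = 25.22 → N_a = 25
Actual rate k = Gd⁴/(8D³·25) = 2.3201 N/mm
Working load F = kδ = 2.3201·50 = 116 N
C = 88.0/8.0 = 11.0000; K_W = (4C−1)/(4C−4)+0.615/C = 1.1309
τ_max = K_W·8FD/(πd³) = 1.1309·50.772 = 57.418 MPa
τ_max ≤ 69.4 MPa → acceptable

(a) 25 coils; (b) YES, τ_max = 57.4 MPa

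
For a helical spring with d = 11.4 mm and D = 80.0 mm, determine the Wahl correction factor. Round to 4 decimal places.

C = D/d = 80.0/11.4 = 7.0175
K_W = (4C−1)/(4C−4) + 0.615/C = 27.070/24.070 + 0.0876 = 1.2123

1.2123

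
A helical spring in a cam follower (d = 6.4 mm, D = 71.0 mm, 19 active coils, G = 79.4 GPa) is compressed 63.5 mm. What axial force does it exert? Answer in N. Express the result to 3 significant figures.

k = Gd⁴/(8D³N_a) = (79.4×10³)(6.4⁴)/(8·71.0³·19) = 2.4486 N/mm
F = k·δ = 2.4486 × 63.5 = 155.49 N

155 N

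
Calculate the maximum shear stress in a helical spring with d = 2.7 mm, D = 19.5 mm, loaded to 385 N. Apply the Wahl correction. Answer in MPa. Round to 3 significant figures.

Spring index C = D/d = 19.5/2.7 = 7.2222
K_W = (4C−1)/(4C−4) + 0.615/C = 27.889/24.889 + 0.0852 = 1.2057
τ₀ = 8FD/(πd³) = 8·385·19.5/(π·2.7³) = 60060/61.836 = 971.28 MPa
τ_max = K·τ₀ = 1.2057 × 971.28 = 1171.1 MPa

1170 MPa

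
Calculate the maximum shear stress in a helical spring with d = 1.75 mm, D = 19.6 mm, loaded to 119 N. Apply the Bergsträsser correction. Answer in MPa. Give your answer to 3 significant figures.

1240 MPa

Spring index C = D/d = 19.6/1.75 = 11.2000
K_B = (4C+2)/(4C−3) = 46.800/41.800 = 1.1196
τ₀ = 8FD/(πd³) = 8·119·19.6/(π·1.75³) = 18659.2/16.837 = 1108.2 MPa
τ_max = K·τ₀ = 1.1196 × 1108.2 = 1240.8 MPa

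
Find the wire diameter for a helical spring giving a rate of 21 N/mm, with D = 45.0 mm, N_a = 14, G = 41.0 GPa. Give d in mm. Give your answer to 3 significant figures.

8.50 mm

d = (8D³N_a·k / G)^(1/4) = (8·45.0³·14·21 / (41.0×10³))^0.25
  = (5227.5)^0.25 = 8.5030 mm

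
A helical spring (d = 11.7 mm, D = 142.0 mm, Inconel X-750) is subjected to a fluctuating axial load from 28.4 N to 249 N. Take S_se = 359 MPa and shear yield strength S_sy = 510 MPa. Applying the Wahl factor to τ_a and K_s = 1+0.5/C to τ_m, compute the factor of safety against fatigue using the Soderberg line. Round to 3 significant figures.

7.07

C = D/d = 142.0/11.7 = 12.1368; K_W = (4C−1)/(4C−4)+0.615/C = 1.1180; K_s = 1+0.5/C = 1.0412
F_a = (F_max−F_min)/2 = 110.3 N; F_m = (F_max+F_min)/2 = 138.7 N
τ_a = K_W·8F_aD/(πd³) = 1.1180 × 24.903 = 27.842 MPa
τ_m = K_s·8F_mD/(πd³) = 1.0412 × 31.315 = 32.605 MPa
Soderberg: 1/n_f = τ_a/S_se + τ_m/S_sy = 27.842/359 + 32.605/510 = 0.07755 + 0.06393 = 0.14148
n_f = 1/0.14148 = 7.068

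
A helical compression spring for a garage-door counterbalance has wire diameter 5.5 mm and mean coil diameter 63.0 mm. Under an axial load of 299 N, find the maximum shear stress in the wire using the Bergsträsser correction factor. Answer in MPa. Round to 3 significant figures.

322 MPa

Spring index C = D/d = 63.0/5.5 = 11.4545
K_B = (4C+2)/(4C−3) = 47.818/42.818 = 1.1168
τ₀ = 8FD/(πd³) = 8·299·63.0/(π·5.5³) = 150696/522.68 = 288.31 MPa
τ_max = K·τ₀ = 1.1168 × 288.31 = 321.98 MPa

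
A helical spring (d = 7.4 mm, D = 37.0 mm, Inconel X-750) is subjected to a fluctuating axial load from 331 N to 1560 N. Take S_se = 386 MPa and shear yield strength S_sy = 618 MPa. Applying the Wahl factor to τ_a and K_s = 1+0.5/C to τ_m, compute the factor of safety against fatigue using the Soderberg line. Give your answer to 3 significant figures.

1.14

C = D/d = 37.0/7.4 = 5.0000; K_W = (4C−1)/(4C−4)+0.615/C = 1.3105; K_s = 1+0.5/C = 1.1000
F_a = (F_max−F_min)/2 = 614.5 N; F_m = (F_max+F_min)/2 = 945.5 N
τ_a = K_W·8F_aD/(πd³) = 1.3105 × 142.88 = 187.24 MPa
τ_m = K_s·8F_mD/(πd³) = 1.1000 × 219.84 = 241.82 MPa
Soderberg: 1/n_f = τ_a/S_se + τ_m/S_sy = 187.24/386 + 241.82/618 = 0.48509 + 0.39130 = 0.87639
n_f = 1/0.87639 = 1.141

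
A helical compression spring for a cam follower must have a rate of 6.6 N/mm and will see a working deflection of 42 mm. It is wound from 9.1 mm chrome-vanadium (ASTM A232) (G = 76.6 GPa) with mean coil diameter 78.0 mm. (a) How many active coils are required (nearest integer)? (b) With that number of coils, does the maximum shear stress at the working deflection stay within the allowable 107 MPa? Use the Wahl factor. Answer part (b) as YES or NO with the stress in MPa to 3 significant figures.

N_a = Gd⁴/(8D³k) = (76.6×10³)(9.1⁴)/(8·78.0³·6.6) = 20.96 → N_a = 21
Actual rate k = Gd⁴/(8D³·21) = 6.5887 N/mm
Working load F = kδ = 6.5887·42 = 276.73 N
C = 78.0/9.1 = 8.5714; K_W = (4C−1)/(4C−4)+0.615/C = 1.1708
τ_max = K_W·8FD/(πd³) = 1.1708·72.939 = 85.398 MPa
τ_max ≤ 107 MPa → acceptable

(a) 21 coils; (b) YES, τ_max = 85.4 MPa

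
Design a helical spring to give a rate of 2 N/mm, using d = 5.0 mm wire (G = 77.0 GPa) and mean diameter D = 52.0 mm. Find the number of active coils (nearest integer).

21

N_a = Gd⁴/(8D³k) = (77.0×10³ × 5.0⁴)/(8 × 52.0³ × 2)
    = 4.8125e+07 / 2.24973e+06 = 21.39 → 21 coils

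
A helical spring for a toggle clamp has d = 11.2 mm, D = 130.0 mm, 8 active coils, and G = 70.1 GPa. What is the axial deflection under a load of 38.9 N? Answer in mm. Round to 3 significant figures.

k = Gd⁴/(8D³N_a) = (70.1×10³)(11.2⁴)/(8·130.0³·8) = 7.8448 N/mm
δ = F/k = 38.9 / 7.8448 = 4.9587 mm

4.96 mm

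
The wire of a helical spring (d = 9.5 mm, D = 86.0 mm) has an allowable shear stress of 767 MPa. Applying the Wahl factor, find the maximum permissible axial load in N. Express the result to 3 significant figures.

C = D/d = 86.0/9.5 = 9.0526
K_W = (4C−1)/(4C−4) + 0.615/C = 35.211/32.211 + 0.0679 = 1.1611
τ_max = K·8FD/(πd³) → F_max = τ_allow·πd³/(8DK)
F_max = 767·π·9.5³/(8·86.0·1.1611) = 2.0659e+06/798.82 = 2586.2 N

2590 N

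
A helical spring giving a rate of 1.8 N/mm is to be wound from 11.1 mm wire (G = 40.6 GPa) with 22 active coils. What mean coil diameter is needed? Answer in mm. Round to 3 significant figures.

D = (Gd⁴/(8N_a·k))^(1/3) = (40.6×10³·11.1⁴/(8·22·1.8))^(1/3)
  = (1.94551e+06)^(1/3) = 124.8373 mm

125 mm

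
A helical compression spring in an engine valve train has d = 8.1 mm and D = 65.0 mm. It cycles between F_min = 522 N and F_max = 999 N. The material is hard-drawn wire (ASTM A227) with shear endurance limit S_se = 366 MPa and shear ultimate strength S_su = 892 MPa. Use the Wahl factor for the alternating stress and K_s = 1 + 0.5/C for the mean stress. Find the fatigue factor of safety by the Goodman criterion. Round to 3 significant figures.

C = D/d = 65.0/8.1 = 8.0247; K_W = (4C−1)/(4C−4)+0.615/C = 1.1834; K_s = 1+0.5/C = 1.0623
F_a = (F_max−F_min)/2 = 238.5 N; F_m = (F_max+F_min)/2 = 760.5 N
τ_a = K_W·8F_aD/(πd³) = 1.1834 × 74.283 = 87.906 MPa
τ_m = K_s·8F_mD/(πd³) = 1.0623 × 236.86 = 251.62 MPa
Goodman: 1/n_f = τ_a/S_se + τ_m/S_su = 87.906/366 + 251.62/892 = 0.24018 + 0.28209 = 0.52227
n_f = 1/0.52227 = 1.915

1.91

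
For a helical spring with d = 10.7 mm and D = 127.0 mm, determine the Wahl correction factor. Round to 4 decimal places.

C = D/d = 127.0/10.7 = 11.8692
K_W = (4C−1)/(4C−4) + 0.615/C = 46.477/43.477 + 0.0518 = 1.1208

1.1208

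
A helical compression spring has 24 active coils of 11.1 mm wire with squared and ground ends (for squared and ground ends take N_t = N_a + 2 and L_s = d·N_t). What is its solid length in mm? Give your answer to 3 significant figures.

squared and ground ends: N_t = N_a + 2 = 24 + 2 = 26
L_s = d·N_t = 11.1 × 26 = 288.6 mm

289 mm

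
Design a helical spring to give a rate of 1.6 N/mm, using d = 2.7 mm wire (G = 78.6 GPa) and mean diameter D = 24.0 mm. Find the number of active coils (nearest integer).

N_a = Gd⁴/(8D³k) = (78.6×10³ × 2.7⁴)/(8 × 24.0³ × 1.6)
    = 4.17713e+06 / 176947 = 23.61 → 24 coils

24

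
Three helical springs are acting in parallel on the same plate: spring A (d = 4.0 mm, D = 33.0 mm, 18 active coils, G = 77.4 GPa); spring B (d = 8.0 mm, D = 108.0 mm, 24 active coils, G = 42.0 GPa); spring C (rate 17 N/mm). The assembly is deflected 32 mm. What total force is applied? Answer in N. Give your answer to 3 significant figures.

689 N

k_A = Gd⁴/(8D³N_a) = (77.4×10³)(4.0⁴)/(8·33.0³·18) = 3.8289 N/mm
k_B = Gd⁴/(8D³N_a) = (42.0×10³)(8.0⁴)/(8·108.0³·24) = 0.71127 N/mm
Parallel: k_eq = 3.8289 + 0.71127 + 17 = 21.54 N/mm
F = k_eq·δ = 21.54·32 = 689.29 N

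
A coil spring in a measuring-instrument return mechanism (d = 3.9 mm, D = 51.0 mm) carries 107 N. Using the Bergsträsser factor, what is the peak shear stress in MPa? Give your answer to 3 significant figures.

258 MPa

Spring index C = D/d = 51.0/3.9 = 13.0769
K_B = (4C+2)/(4C−3) = 54.308/49.308 = 1.1014
τ₀ = 8FD/(πd³) = 8·107·51.0/(π·3.9³) = 43656/186.36 = 234.26 MPa
τ_max = K·τ₀ = 1.1014 × 234.26 = 258.02 MPa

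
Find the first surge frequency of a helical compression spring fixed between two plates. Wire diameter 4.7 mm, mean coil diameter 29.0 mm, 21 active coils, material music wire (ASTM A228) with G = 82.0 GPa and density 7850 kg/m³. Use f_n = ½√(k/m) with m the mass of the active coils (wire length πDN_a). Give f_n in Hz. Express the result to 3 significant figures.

k = Gd⁴/(8D³N_a) = (82.0×10³)(4.7⁴)/(8·29.0³·21) = 9.7657 N/mm = 9765.7 N/m
Wire length L = πDN_a = π·29.0·21 = 1913.2 mm
m = ρ·(πd²/4)·L = 7850 × 17.349×10⁻⁶ m² × 1.9132 m = 0.26057 kg
f_n = ½√(k/m) = 0.5·√(9765.7/0.26057) = 0.5·√(37478) = 96.797 Hz

96.8 Hz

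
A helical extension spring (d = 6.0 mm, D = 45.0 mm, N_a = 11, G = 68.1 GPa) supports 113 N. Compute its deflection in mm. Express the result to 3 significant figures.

k = Gd⁴/(8D³N_a) = (68.1×10³)(6.0⁴)/(8·45.0³·11) = 11.006 N/mm
δ = F/k = 113 / 11.006 = 10.267 mm

10.3 mm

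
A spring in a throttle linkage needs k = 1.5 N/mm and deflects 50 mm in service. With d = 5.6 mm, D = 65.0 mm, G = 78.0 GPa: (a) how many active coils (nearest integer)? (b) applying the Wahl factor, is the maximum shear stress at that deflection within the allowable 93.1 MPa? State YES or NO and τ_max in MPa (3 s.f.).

(a) 23 coils; (b) YES, τ_max = 80.4 MPa

N_a = Gd⁴/(8D³k) = (78.0×10³)(5.6⁴)/(8·65.0³·1.5) = 23.28 → N_a = 23
Actual rate k = Gd⁴/(8D³·23) = 1.5181 N/mm
Working load F = kδ = 1.5181·50 = 75.903 N
C = 65.0/5.6 = 11.6071; K_W = (4C−1)/(4C−4)+0.615/C = 1.1237
τ_max = K_W·8FD/(πd³) = 1.1237·71.54 = 80.389 MPa
τ_max ≤ 93.1 MPa → acceptable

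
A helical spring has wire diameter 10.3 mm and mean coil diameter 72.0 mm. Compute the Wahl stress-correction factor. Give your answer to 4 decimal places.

1.2132

C = D/d = 72.0/10.3 = 6.9903
K_W = (4C−1)/(4C−4) + 0.615/C = 26.961/23.961 + 0.0880 = 1.2132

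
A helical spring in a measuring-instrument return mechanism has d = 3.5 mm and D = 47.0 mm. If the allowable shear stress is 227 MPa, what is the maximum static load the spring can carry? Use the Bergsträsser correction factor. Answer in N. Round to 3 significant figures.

74.0 N

C = D/d = 47.0/3.5 = 13.4286
K_B = (4C+2)/(4C−3) = 55.714/50.714 = 1.0986
τ_max = K·8FD/(πd³) → F_max = τ_allow·πd³/(8DK)
F_max = 227·π·3.5³/(8·47.0·1.0986) = 30576/413.07 = 74.021 N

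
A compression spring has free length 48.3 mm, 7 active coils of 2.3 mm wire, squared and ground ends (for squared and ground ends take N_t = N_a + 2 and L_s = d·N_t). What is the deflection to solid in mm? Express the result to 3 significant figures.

N_t = 9; L_s = 2.3·9 = 20.7 mm
δ_solid = L₀ − L_s = 48.3 − 20.7 = 27.6 mm

27.6 mm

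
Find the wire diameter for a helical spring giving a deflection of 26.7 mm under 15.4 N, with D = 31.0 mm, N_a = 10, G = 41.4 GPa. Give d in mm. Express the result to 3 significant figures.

2.40 mm

Required rate k = F/δ = 15.4/26.7 = 0.57678 N/mm
d = (8D³N_a·k / G)^(1/4) = (8·31.0³·10·0.57678 / (41.4×10³))^0.25
  = (33.204)^0.25 = 2.4005 mm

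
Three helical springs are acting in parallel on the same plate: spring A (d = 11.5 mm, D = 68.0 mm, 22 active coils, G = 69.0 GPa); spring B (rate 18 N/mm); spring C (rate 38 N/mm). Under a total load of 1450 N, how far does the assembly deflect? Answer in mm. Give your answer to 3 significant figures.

k_A = Gd⁴/(8D³N_a) = (69.0×10³)(11.5⁴)/(8·68.0³·22) = 21.807 N/mm
Parallel: k_eq = 21.807 + 18 + 38 = 77.807 N/mm
δ = F/k_eq = 1450/77.807 = 18.636 mm

18.6 mm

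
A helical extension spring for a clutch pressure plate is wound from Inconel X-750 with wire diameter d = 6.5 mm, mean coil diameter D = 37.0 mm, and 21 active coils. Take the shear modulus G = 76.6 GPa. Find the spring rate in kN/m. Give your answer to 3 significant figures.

k = Gd⁴/(8D³N_a) = (76.6×10³ × 6.5⁴) / (8 × 37.0³ × 21)
  = 1.36736e+08 / 8.5097e+06 = 16.068 N/mm

16.1 kN/m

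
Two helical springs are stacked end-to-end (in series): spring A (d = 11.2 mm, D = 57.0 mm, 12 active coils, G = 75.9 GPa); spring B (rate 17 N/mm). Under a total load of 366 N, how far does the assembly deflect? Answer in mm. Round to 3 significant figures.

27.0 mm

k_A = Gd⁴/(8D³N_a) = (75.9×10³)(11.2⁴)/(8·57.0³·12) = 67.177 N/mm
Series: 1/k_eq = 1/67.177 + 1/17 = 0.07371; k_eq = 13.567 N/mm
δ = F/k_eq = 366/13.567 = 26.978 mm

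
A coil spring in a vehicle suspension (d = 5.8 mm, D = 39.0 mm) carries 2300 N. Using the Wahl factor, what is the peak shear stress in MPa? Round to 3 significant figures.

1430 MPa

Spring index C = D/d = 39.0/5.8 = 6.7241
K_W = (4C−1)/(4C−4) + 0.615/C = 25.897/22.897 + 0.0915 = 1.2225
τ₀ = 8FD/(πd³) = 8·2300·39.0/(π·5.8³) = 717600/612.96 = 1170.7 MPa
τ_max = K·τ₀ = 1.2225 × 1170.7 = 1431.2 MPa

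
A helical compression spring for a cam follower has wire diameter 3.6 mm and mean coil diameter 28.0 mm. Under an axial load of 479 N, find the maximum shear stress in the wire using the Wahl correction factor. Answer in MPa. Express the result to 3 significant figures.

Spring index C = D/d = 28.0/3.6 = 7.7778
K_W = (4C−1)/(4C−4) + 0.615/C = 30.111/27.111 + 0.0791 = 1.1897
τ₀ = 8FD/(πd³) = 8·479·28.0/(π·3.6³) = 107296/146.57 = 732.03 MPa
τ_max = K·τ₀ = 1.1897 × 732.03 = 870.91 MPa

871 MPa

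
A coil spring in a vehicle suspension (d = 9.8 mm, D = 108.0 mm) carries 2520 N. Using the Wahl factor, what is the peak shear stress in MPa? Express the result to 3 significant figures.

833 MPa

Spring index C = D/d = 108.0/9.8 = 11.0204
K_W = (4C−1)/(4C−4) + 0.615/C = 43.082/40.082 + 0.0558 = 1.1307
τ₀ = 8FD/(πd³) = 8·2520·108.0/(π·9.8³) = 2.17728e+06/2956.8 = 736.35 MPa
τ_max = K·τ₀ = 1.1307 × 736.35 = 832.56 MPa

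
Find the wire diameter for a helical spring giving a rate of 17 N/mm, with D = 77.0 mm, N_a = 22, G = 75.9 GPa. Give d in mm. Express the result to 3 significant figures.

11.6 mm

d = (8D³N_a·k / G)^(1/4) = (8·77.0³·22·17 / (75.9×10³))^0.25
  = (17997)^0.25 = 11.5824 mm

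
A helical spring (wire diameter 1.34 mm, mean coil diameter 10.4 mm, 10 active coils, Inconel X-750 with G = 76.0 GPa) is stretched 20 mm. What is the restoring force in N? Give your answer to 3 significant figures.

54.5 N

k = Gd⁴/(8D³N_a) = (76.0×10³)(1.34⁴)/(8·10.4³·10) = 2.723 N/mm
F = k·δ = 2.723 × 20 = 54.459 N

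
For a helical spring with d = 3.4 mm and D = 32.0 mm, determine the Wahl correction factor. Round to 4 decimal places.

1.1545

C = D/d = 32.0/3.4 = 9.4118
K_W = (4C−1)/(4C−4) + 0.615/C = 36.647/33.647 + 0.0653 = 1.1545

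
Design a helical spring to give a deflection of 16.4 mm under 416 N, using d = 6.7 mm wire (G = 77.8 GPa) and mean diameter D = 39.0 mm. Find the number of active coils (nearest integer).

Required rate k = F/δ = 416/16.4 = 25.366 N/mm
N_a = Gd⁴/(8D³k) = (77.8×10³ × 6.7⁴)/(8 × 39.0³ × 25.366)
    = 1.56776e+08 / 1.20374e+07 = 13.02 → 13 coils

13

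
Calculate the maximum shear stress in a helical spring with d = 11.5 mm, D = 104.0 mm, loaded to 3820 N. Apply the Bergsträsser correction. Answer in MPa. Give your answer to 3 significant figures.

Spring index C = D/d = 104.0/11.5 = 9.0435
K_B = (4C+2)/(4C−3) = 38.174/33.174 = 1.1507
τ₀ = 8FD/(πd³) = 8·3820·104.0/(π·11.5³) = 3.17824e+06/4778 = 665.19 MPa
τ_max = K·τ₀ = 1.1507 × 665.19 = 765.44 MPa

765 MPa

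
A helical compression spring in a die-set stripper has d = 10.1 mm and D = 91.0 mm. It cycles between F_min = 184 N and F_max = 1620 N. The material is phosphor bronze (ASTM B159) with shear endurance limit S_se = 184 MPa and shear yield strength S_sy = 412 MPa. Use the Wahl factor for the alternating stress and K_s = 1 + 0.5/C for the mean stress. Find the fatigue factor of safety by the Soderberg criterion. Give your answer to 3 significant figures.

C = D/d = 91.0/10.1 = 9.0099; K_W = (4C−1)/(4C−4)+0.615/C = 1.1619; K_s = 1+0.5/C = 1.0555
F_a = (F_max−F_min)/2 = 718 N; F_m = (F_max+F_min)/2 = 902 N
τ_a = K_W·8F_aD/(πd³) = 1.1619 × 161.49 = 187.63 MPa
τ_m = K_s·8F_mD/(πd³) = 1.0555 × 202.87 = 214.13 MPa
Soderberg: 1/n_f = τ_a/S_se + τ_m/S_sy = 187.63/184 + 214.13/412 = 1.01974 + 0.51974 = 1.5395
n_f = 1/1.5395 = 0.6496

0.650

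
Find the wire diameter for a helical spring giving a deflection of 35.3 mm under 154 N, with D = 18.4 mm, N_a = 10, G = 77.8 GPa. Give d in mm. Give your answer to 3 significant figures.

Required rate k = F/δ = 154/35.3 = 4.3626 N/mm
d = (8D³N_a·k / G)^(1/4) = (8·18.4³·10·4.3626 / (77.8×10³))^0.25
  = (27.945)^0.25 = 2.2992 mm

2.30 mm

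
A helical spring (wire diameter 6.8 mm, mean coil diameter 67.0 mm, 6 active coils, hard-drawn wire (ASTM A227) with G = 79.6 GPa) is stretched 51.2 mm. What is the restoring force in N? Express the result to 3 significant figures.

604 N

k = Gd⁴/(8D³N_a) = (79.6×10³)(6.8⁴)/(8·67.0³·6) = 11.789 N/mm
F = k·δ = 11.789 × 51.2 = 603.61 N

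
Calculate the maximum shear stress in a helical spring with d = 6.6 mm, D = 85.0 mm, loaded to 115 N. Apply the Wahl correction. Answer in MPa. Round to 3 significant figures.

Spring index C = D/d = 85.0/6.6 = 12.8788
K_W = (4C−1)/(4C−4) + 0.615/C = 50.515/47.515 + 0.0478 = 1.1109
τ₀ = 8FD/(πd³) = 8·115·85.0/(π·6.6³) = 78200/903.2 = 86.581 MPa
τ_max = K·τ₀ = 1.1109 × 86.581 = 96.183 MPa

96.2 MPa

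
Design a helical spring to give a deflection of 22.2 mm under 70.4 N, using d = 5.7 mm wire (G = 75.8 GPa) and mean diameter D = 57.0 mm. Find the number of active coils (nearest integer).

17

Required rate k = F/δ = 70.4/22.2 = 3.1712 N/mm
N_a = Gd⁴/(8D³k) = (75.8×10³ × 5.7⁴)/(8 × 57.0³ × 3.1712)
    = 8.00145e+07 / 4.69823e+06 = 17.03 → 17 coils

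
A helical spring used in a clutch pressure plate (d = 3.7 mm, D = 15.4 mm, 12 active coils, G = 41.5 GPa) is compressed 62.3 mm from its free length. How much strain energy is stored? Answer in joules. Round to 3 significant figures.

k = Gd⁴/(8D³N_a) = (41.5×10³)(3.7⁴)/(8·15.4³·12) = 22.183 N/mm
U = ½kδ² = 0.5 × 22.183 × 62.3² = 43049 N·mm = 43.049 J

43.0 J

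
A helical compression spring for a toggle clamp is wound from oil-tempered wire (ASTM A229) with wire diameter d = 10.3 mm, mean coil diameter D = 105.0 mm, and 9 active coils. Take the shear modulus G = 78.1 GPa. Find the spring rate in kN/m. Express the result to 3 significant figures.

k = Gd⁴/(8D³N_a) = (78.1×10³ × 10.3⁴) / (8 × 105.0³ × 9)
  = 8.79022e+08 / 8.3349e+07 = 10.546 N/mm

10.5 kN/m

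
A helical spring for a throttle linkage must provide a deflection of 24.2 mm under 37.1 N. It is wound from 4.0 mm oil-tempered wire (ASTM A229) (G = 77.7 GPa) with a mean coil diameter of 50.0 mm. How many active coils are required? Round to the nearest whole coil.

Required rate k = F/δ = 37.1/24.2 = 1.5331 N/mm
N_a = Gd⁴/(8D³k) = (77.7×10³ × 4.0⁴)/(8 × 50.0³ × 1.5331)
    = 1.98912e+07 / 1.53306e+06 = 12.97 → 13 coils

13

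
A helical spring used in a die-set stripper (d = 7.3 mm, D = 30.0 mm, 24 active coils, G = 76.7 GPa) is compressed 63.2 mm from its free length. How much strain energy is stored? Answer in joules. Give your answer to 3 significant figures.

83.9 J

k = Gd⁴/(8D³N_a) = (76.7×10³)(7.3⁴)/(8·30.0³·24) = 42.017 N/mm
U = ½kδ² = 0.5 × 42.017 × 63.2² = 83912 N·mm = 83.912 J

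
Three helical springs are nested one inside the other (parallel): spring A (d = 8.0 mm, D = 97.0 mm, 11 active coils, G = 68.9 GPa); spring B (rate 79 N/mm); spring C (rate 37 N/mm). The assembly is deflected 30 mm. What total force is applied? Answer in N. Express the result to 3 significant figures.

3590 N

k_A = Gd⁴/(8D³N_a) = (68.9×10³)(8.0⁴)/(8·97.0³·11) = 3.5138 N/mm
Parallel: k_eq = 3.5138 + 79 + 37 = 119.51 N/mm
F = k_eq·δ = 119.51·30 = 3585.4 N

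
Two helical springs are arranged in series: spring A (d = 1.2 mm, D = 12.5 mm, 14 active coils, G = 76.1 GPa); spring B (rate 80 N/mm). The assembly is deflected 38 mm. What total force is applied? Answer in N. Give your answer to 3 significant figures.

k_A = Gd⁴/(8D³N_a) = (76.1×10³)(1.2⁴)/(8·12.5³·14) = 0.72138 N/mm
Series: 1/k_eq = 1/0.72138 + 1/80 = 1.3987; k_eq = 0.71493 N/mm
F = k_eq·δ = 0.71493·38 = 27.167 N

27.2 N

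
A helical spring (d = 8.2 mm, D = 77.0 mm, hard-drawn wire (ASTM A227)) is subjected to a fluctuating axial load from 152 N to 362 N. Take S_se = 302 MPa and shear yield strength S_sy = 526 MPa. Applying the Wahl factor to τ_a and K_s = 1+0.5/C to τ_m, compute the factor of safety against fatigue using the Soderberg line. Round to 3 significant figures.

C = D/d = 77.0/8.2 = 9.3902; K_W = (4C−1)/(4C−4)+0.615/C = 1.1549; K_s = 1+0.5/C = 1.0532
F_a = (F_max−F_min)/2 = 105 N; F_m = (F_max+F_min)/2 = 257 N
τ_a = K_W·8F_aD/(πd³) = 1.1549 × 37.34 = 43.124 MPa
τ_m = K_s·8F_mD/(πd³) = 1.0532 × 91.395 = 96.261 MPa
Soderberg: 1/n_f = τ_a/S_se + τ_m/S_sy = 43.124/302 + 96.261/526 = 0.14279 + 0.18301 = 0.3258
n_f = 1/0.3258 = 3.069

3.07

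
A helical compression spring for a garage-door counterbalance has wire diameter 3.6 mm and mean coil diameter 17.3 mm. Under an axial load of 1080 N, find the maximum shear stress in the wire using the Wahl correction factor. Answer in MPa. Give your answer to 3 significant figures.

1350 MPa

Spring index C = D/d = 17.3/3.6 = 4.8056
K_W = (4C−1)/(4C−4) + 0.615/C = 18.222/15.222 + 0.1280 = 1.3251
τ₀ = 8FD/(πd³) = 8·1080·17.3/(π·3.6³) = 149472/146.57 = 1019.8 MPa
τ_max = K·τ₀ = 1.3251 × 1019.8 = 1351.3 MPa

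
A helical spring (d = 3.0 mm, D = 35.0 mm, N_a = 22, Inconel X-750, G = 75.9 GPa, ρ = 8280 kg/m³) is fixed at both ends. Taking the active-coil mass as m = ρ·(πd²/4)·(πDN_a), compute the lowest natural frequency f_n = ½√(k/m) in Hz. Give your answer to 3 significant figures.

k = Gd⁴/(8D³N_a) = (75.9×10³)(3.0⁴)/(8·35.0³·22) = 0.81472 N/mm = 814.72 N/m
Wire length L = πDN_a = π·35.0·22 = 2419 mm
m = ρ·(πd²/4)·L = 8280 × 7.0686×10⁻⁶ m² × 2.419 m = 0.14158 kg
f_n = ½√(k/m) = 0.5·√(814.72/0.14158) = 0.5·√(5754.5) = 37.929 Hz

37.9 Hz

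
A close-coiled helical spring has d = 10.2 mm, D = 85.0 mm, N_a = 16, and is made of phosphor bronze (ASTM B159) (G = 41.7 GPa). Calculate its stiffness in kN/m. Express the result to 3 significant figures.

5.74 kN/m

k = Gd⁴/(8D³N_a) = (41.7×10³ × 10.2⁴) / (8 × 85.0³ × 16)
  = 4.51374e+08 / 7.8608e+07 = 5.7421 N/mm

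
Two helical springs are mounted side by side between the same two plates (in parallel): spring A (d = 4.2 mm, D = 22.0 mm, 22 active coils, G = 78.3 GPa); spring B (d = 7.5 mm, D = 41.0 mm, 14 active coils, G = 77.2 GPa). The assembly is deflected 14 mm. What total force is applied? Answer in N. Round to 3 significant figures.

625 N

k_A = Gd⁴/(8D³N_a) = (78.3×10³)(4.2⁴)/(8·22.0³·22) = 13.001 N/mm
k_B = Gd⁴/(8D³N_a) = (77.2×10³)(7.5⁴)/(8·41.0³·14) = 31.644 N/mm
Parallel: k_eq = 13.001 + 31.644 = 44.645 N/mm
F = k_eq·δ = 44.645·14 = 625.03 N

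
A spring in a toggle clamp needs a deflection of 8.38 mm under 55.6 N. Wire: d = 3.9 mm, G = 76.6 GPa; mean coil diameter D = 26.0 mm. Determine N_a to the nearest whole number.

19

Required rate k = F/δ = 55.6/8.38 = 6.6348 N/mm
N_a = Gd⁴/(8D³k) = (76.6×10³ × 3.9⁴)/(8 × 26.0³ × 6.6348)
    = 1.7721e+07 / 932912 = 19 → 19 coils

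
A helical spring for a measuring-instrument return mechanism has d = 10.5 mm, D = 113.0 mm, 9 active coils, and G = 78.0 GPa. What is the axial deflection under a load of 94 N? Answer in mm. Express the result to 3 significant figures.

10.3 mm

k = Gd⁴/(8D³N_a) = (78.0×10³)(10.5⁴)/(8·113.0³·9) = 9.1261 N/mm
δ = F/k = 94 / 9.1261 = 10.3 mm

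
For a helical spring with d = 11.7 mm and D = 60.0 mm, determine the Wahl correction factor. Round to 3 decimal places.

1.302

C = D/d = 60.0/11.7 = 5.1282
K_W = (4C−1)/(4C−4) + 0.615/C = 19.513/16.513 + 0.1199 = 1.3016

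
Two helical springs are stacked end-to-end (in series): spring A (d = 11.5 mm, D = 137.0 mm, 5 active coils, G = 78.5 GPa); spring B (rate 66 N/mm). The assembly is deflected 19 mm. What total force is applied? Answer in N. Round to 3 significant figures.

211 N

k_A = Gd⁴/(8D³N_a) = (78.5×10³)(11.5⁴)/(8·137.0³·5) = 13.349 N/mm
Series: 1/k_eq = 1/13.349 + 1/66 = 0.090065; k_eq = 11.103 N/mm
F = k_eq·δ = 11.103·19 = 210.96 N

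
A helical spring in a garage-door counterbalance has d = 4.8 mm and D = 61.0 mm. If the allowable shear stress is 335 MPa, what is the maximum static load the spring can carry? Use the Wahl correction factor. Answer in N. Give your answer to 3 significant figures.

214 N

C = D/d = 61.0/4.8 = 12.7083
K_W = (4C−1)/(4C−4) + 0.615/C = 49.833/46.833 + 0.0484 = 1.1125
τ_max = K·8FD/(πd³) → F_max = τ_allow·πd³/(8DK)
F_max = 335·π·4.8³/(8·61.0·1.1125) = 1.1639e+05/542.88 = 214.4 N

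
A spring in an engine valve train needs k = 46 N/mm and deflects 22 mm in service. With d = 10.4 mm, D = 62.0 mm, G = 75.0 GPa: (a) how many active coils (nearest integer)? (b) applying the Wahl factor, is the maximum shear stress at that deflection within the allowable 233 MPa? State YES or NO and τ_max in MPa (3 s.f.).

(a) 10 coils; (b) YES, τ_max = 178 MPa

N_a = Gd⁴/(8D³k) = (75.0×10³)(10.4⁴)/(8·62.0³·46) = 10 → N_a = 10
Actual rate k = Gd⁴/(8D³·10) = 46.018 N/mm
Working load F = kδ = 46.018·22 = 1012.4 N
C = 62.0/10.4 = 5.9615; K_W = (4C−1)/(4C−4)+0.615/C = 1.2543
τ_max = K_W·8FD/(πd³) = 1.2543·142.1 = 178.24 MPa
τ_max ≤ 233 MPa → acceptable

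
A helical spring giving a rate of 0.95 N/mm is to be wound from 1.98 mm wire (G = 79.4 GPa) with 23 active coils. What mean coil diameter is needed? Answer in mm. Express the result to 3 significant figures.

D = (Gd⁴/(8N_a·k))^(1/3) = (79.4×10³·1.98⁴/(8·23·0.95))^(1/3)
  = (6981.36)^(1/3) = 19.1123 mm

19.1 mm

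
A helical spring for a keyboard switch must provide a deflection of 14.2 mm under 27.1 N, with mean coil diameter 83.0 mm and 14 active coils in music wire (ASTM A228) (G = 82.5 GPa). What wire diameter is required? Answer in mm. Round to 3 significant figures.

6.20 mm

Required rate k = F/δ = 27.1/14.2 = 1.9085 N/mm
d = (8D³N_a·k / G)^(1/4) = (8·83.0³·14·1.9085 / (82.5×10³))^0.25
  = (1481.4)^0.25 = 6.2040 mm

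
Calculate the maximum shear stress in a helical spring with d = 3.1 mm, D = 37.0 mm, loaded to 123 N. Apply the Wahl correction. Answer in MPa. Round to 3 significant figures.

Spring index C = D/d = 37.0/3.1 = 11.9355
K_W = (4C−1)/(4C−4) + 0.615/C = 46.742/43.742 + 0.0515 = 1.1201
τ₀ = 8FD/(πd³) = 8·123·37.0/(π·3.1³) = 36408/93.591 = 389.01 MPa
τ_max = K·τ₀ = 1.1201 × 389.01 = 435.74 MPa

436 MPa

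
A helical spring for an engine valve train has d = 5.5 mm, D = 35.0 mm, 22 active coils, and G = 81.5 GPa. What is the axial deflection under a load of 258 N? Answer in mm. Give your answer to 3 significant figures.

k = Gd⁴/(8D³N_a) = (81.5×10³)(5.5⁴)/(8·35.0³·22) = 9.8831 N/mm
δ = F/k = 258 / 9.8831 = 26.105 mm

26.1 mm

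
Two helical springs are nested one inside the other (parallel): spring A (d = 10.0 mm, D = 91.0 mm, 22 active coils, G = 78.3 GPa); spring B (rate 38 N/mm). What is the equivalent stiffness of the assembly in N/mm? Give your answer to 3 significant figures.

k_A = Gd⁴/(8D³N_a) = (78.3×10³)(10.0⁴)/(8·91.0³·22) = 5.9037 N/mm
Parallel: k_eq = 5.9037 + 38 = 43.904 N/mm

43.9 N/mm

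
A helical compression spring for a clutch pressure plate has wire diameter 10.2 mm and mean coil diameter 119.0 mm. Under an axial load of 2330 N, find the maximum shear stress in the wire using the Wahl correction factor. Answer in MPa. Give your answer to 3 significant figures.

747 MPa

Spring index C = D/d = 119.0/10.2 = 11.6667
K_W = (4C−1)/(4C−4) + 0.615/C = 45.667/42.667 + 0.0527 = 1.1230
τ₀ = 8FD/(πd³) = 8·2330·119.0/(π·10.2³) = 2.21816e+06/3333.9 = 665.34 MPa
τ_max = K·τ₀ = 1.1230 × 665.34 = 747.19 MPa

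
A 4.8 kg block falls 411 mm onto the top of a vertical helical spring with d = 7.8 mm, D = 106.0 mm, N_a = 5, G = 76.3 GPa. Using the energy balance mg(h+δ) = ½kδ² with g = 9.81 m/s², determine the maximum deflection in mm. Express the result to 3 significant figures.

k = Gd⁴/(8D³N_a) = (76.3×10³)(7.8⁴)/(8·106.0³·5) = 5.9282 N/mm
W = mg = 4.8 × 9.81 = 47.088 N
½kδ² − Wδ − Wh = 0 → δ = (W + √(W² + 2kWh))/k
δ = (47.088 + √(2217.3 + 229460))/5.9282 = (47.088 + 481.33)/5.9282 = 89.136 mm

89.1 mm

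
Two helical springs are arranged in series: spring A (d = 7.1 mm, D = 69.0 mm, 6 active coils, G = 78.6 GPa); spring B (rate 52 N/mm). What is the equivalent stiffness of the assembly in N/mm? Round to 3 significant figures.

10.2 N/mm

k_A = Gd⁴/(8D³N_a) = (78.6×10³)(7.1⁴)/(8·69.0³·6) = 12.667 N/mm
Series: 1/k_eq = 1/12.667 + 1/52 = 0.098177; k_eq = 10.186 N/mm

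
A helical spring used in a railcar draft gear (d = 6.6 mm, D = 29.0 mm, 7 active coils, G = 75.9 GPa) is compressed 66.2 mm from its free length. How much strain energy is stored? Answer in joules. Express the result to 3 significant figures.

231 J

k = Gd⁴/(8D³N_a) = (75.9×10³)(6.6⁴)/(8·29.0³·7) = 105.45 N/mm
U = ½kδ² = 0.5 × 105.45 × 66.2² = 2.3106e+05 N·mm = 231.06 J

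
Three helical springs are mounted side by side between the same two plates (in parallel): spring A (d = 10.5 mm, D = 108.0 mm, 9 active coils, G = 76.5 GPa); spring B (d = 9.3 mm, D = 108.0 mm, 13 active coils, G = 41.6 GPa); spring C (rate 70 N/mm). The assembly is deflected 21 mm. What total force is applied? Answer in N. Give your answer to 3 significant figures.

k_A = Gd⁴/(8D³N_a) = (76.5×10³)(10.5⁴)/(8·108.0³·9) = 10.252 N/mm
k_B = Gd⁴/(8D³N_a) = (41.6×10³)(9.3⁴)/(8·108.0³·13) = 2.3753 N/mm
Parallel: k_eq = 10.252 + 2.3753 + 70 = 82.627 N/mm
F = k_eq·δ = 82.627·21 = 1735.2 N

1740 N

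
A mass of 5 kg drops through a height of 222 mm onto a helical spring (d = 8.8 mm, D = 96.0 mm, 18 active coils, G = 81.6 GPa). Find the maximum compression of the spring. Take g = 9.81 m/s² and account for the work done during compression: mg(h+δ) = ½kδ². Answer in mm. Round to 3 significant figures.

k = Gd⁴/(8D³N_a) = (81.6×10³)(8.8⁴)/(8·96.0³·18) = 3.841 N/mm
W = mg = 5 × 9.81 = 49.05 N
½kδ² − Wδ − Wh = 0 → δ = (W + √(W² + 2kWh))/k
δ = (49.05 + √(2405.9 + 83650.1))/3.841 = (49.05 + 293.35)/3.841 = 89.144 mm

89.1 mm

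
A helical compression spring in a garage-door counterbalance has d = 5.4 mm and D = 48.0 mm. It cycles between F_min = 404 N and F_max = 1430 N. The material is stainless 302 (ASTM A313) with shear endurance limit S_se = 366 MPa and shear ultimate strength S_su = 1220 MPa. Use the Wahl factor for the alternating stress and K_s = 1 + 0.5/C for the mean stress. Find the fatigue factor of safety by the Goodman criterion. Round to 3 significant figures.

0.531

C = D/d = 48.0/5.4 = 8.8889; K_W = (4C−1)/(4C−4)+0.615/C = 1.1643; K_s = 1+0.5/C = 1.0562
F_a = (F_max−F_min)/2 = 513 N; F_m = (F_max+F_min)/2 = 917 N
τ_a = K_W·8F_aD/(πd³) = 1.1643 × 398.21 = 463.62 MPa
τ_m = K_s·8F_mD/(πd³) = 1.0562 × 711.82 = 751.86 MPa
Goodman: 1/n_f = τ_a/S_se + τ_m/S_su = 463.62/366 + 751.86/1220 = 1.26673 + 0.61628 = 1.883
n_f = 1/1.883 = 0.5311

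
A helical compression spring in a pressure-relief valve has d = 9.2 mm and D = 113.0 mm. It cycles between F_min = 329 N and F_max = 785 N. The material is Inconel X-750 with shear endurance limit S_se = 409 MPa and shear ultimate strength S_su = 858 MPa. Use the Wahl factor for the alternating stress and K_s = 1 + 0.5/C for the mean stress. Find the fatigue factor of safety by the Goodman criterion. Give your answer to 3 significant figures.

C = D/d = 113.0/9.2 = 12.2826; K_W = (4C−1)/(4C−4)+0.615/C = 1.1165; K_s = 1+0.5/C = 1.0407
F_a = (F_max−F_min)/2 = 228 N; F_m = (F_max+F_min)/2 = 557 N
τ_a = K_W·8F_aD/(πd³) = 1.1165 × 84.254 = 94.073 MPa
τ_m = K_s·8F_mD/(πd³) = 1.0407 × 205.83 = 214.21 MPa
Goodman: 1/n_f = τ_a/S_se + τ_m/S_su = 94.073/409 + 214.21/858 = 0.23001 + 0.24966 = 0.47967
n_f = 1/0.47967 = 2.085

2.08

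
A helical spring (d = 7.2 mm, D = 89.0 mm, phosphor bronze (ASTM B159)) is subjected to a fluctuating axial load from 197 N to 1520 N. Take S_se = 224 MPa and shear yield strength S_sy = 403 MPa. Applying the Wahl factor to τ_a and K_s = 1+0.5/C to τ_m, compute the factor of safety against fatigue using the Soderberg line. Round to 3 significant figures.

0.299

C = D/d = 89.0/7.2 = 12.3611; K_W = (4C−1)/(4C−4)+0.615/C = 1.1158; K_s = 1+0.5/C = 1.0404
F_a = (F_max−F_min)/2 = 661.5 N; F_m = (F_max+F_min)/2 = 858.5 N
τ_a = K_W·8F_aD/(πd³) = 1.1158 × 401.66 = 448.16 MPa
τ_m = K_s·8F_mD/(πd³) = 1.0404 × 521.28 = 542.37 MPa
Soderberg: 1/n_f = τ_a/S_se + τ_m/S_sy = 448.16/224 + 542.37/403 = 2.00073 + 1.34583 = 3.3466
n_f = 1/3.3466 = 0.2988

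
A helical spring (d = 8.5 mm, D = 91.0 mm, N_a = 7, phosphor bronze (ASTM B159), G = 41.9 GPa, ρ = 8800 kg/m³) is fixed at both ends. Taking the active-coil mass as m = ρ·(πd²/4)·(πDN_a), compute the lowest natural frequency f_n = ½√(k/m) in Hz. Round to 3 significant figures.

36.0 Hz

k = Gd⁴/(8D³N_a) = (41.9×10³)(8.5⁴)/(8·91.0³·7) = 5.183 N/mm = 5183 N/m
Wire length L = πDN_a = π·91.0·7 = 2001.2 mm
m = ρ·(πd²/4)·L = 8800 × 56.745×10⁻⁶ m² × 2.0012 m = 0.99931 kg
f_n = ½√(k/m) = 0.5·√(5183/0.99931) = 0.5·√(5186.5) = 36.009 Hz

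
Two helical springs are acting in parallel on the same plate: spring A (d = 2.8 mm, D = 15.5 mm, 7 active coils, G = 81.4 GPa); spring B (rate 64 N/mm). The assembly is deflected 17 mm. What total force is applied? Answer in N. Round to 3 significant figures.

k_A = Gd⁴/(8D³N_a) = (81.4×10³)(2.8⁴)/(8·15.5³·7) = 23.992 N/mm
Parallel: k_eq = 23.992 + 64 = 87.992 N/mm
F = k_eq·δ = 87.992·17 = 1495.9 N

1500 N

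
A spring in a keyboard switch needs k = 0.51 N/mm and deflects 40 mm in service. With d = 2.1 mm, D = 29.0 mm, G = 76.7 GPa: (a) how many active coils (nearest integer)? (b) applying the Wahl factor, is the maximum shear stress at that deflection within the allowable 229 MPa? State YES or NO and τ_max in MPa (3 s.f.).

N_a = Gd⁴/(8D³k) = (76.7×10³)(2.1⁴)/(8·29.0³·0.51) = 14.99 → N_a = 15
Actual rate k = Gd⁴/(8D³·15) = 0.50968 N/mm
Working load F = kδ = 0.50968·40 = 20.387 N
C = 29.0/2.1 = 13.8095; K_W = (4C−1)/(4C−4)+0.615/C = 1.1031
τ_max = K_W·8FD/(πd³) = 1.1031·162.57 = 179.33 MPa
τ_max ≤ 229 MPa → acceptable

(a) 15 coils; (b) YES, τ_max = 179 MPa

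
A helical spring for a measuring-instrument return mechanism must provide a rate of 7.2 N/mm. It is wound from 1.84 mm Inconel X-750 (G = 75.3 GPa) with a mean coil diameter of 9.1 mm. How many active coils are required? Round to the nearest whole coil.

20

N_a = Gd⁴/(8D³k) = (75.3×10³ × 1.84⁴)/(8 × 9.1³ × 7.2)
    = 863110 / 43405.7 = 19.88 → 20 coils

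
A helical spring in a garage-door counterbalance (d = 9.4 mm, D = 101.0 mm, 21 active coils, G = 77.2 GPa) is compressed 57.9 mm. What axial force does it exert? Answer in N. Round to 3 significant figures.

202 N

k = Gd⁴/(8D³N_a) = (77.2×10³)(9.4⁴)/(8·101.0³·21) = 3.4822 N/mm
F = k·δ = 3.4822 × 57.9 = 201.62 N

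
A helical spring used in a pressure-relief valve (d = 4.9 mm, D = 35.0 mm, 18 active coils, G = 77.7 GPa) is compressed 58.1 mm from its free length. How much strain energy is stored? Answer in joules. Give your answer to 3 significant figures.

12.2 J

k = Gd⁴/(8D³N_a) = (77.7×10³)(4.9⁴)/(8·35.0³·18) = 7.255 N/mm
U = ½kδ² = 0.5 × 7.255 × 58.1² = 12245 N·mm = 12.245 J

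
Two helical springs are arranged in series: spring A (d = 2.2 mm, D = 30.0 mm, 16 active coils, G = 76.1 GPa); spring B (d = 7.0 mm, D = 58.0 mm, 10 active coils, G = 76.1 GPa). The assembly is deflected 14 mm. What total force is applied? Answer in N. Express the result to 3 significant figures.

6.92 N

k_A = Gd⁴/(8D³N_a) = (76.1×10³)(2.2⁴)/(8·30.0³·16) = 0.51582 N/mm
k_B = Gd⁴/(8D³N_a) = (76.1×10³)(7.0⁴)/(8·58.0³·10) = 11.706 N/mm
Series: 1/k_eq = 1/0.51582 + 1/11.706 = 2.0241; k_eq = 0.49405 N/mm
F = k_eq·δ = 0.49405·14 = 6.9167 N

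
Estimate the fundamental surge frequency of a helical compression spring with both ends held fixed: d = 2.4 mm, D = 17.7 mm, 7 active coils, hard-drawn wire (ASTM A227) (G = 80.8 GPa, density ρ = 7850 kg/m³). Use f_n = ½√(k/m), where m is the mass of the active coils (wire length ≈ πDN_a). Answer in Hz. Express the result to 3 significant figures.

k = Gd⁴/(8D³N_a) = (80.8×10³)(2.4⁴)/(8·17.7³·7) = 8.6327 N/mm = 8632.7 N/m
Wire length L = πDN_a = π·17.7·7 = 389.24 mm
m = ρ·(πd²/4)·L = 7850 × 4.5239×10⁻⁶ m² × 0.38924 m = 0.013823 kg
f_n = ½√(k/m) = 0.5·√(8632.7/0.013823) = 0.5·√(6.2452e+05) = 395.13 Hz

395 Hz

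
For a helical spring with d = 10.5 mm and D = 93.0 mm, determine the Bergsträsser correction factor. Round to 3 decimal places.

C = D/d = 93.0/10.5 = 8.8571
K_B = (4C+2)/(4C−3) = 37.429/32.429 = 1.1542

1.154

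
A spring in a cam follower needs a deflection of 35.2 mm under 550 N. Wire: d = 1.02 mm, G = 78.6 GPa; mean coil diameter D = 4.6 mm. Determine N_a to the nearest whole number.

7

Required rate k = F/δ = 550/35.2 = 15.625 N/mm
N_a = Gd⁴/(8D³k) = (78.6×10³ × 1.02⁴)/(8 × 4.6³ × 15.625)
    = 85079.2 / 12167 = 6.993 → 7 coils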